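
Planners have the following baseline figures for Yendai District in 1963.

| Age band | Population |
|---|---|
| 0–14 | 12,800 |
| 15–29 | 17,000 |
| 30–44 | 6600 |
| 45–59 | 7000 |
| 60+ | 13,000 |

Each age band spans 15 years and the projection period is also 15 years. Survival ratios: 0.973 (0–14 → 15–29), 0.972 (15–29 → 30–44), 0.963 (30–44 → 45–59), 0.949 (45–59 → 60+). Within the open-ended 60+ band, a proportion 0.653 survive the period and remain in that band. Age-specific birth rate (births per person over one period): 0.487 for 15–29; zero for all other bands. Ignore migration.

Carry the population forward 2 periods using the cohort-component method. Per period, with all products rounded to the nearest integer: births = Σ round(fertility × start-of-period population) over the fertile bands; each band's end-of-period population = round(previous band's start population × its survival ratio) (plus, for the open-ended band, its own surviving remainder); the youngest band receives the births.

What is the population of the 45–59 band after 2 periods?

— Period 1 —
Births: 17000 * 0.487 = 8279
15–29: 12800 * 0.973 = 12454
30–44: 17000 * 0.972 = 16524
45–59: 6600 * 0.963 = 6356
60+: 7000 * 0.949 + 13000 * 0.653 = 6643 + 8489 = 15132
Giving 8279 / 12454 / 16524 / 6356 / 15132.
— Period 2 —
Births: 12454 * 0.487 = 6065
15–29: 8279 * 0.973 = 8055
30–44: 12454 * 0.972 = 12105
45–59: 16524 * 0.963 = 15913
60+: 6356 * 0.949 + 15132 * 0.653 = 6032 + 9881 = 15913
Giving 6065 / 8055 / 12105 / 15913 / 15913.

15913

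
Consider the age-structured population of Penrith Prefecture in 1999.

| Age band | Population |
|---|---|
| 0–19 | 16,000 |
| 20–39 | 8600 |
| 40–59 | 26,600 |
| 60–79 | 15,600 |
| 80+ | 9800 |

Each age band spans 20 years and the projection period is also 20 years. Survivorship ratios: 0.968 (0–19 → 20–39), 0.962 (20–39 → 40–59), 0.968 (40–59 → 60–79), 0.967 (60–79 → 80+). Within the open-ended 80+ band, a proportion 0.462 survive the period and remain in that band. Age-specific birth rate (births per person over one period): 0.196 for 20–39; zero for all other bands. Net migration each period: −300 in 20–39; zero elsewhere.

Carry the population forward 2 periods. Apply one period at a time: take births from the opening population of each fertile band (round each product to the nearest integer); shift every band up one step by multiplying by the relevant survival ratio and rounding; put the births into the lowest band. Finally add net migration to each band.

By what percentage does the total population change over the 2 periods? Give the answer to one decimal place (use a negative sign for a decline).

[period 1]
Births: 8600 * 0.196 = 1686
20–39: 16000 * 0.968 = 15488
40–59: 8600 * 0.962 = 8273
60–79: 26600 * 0.968 = 25749
80+: 15600 * 0.967 + 9800 * 0.462 = 15085 + 4528 = 19613
Net migration: 20–39 − 300 → 15188
Population now: 0–19=1686, 20–39=15188, 40–59=8273, 60–79=25749, 80+=19613
[period 2]
Births: 15188 * 0.196 = 2977
20–39: 1686 * 0.968 = 1632
40–59: 15188 * 0.962 = 14611
60–79: 8273 * 0.968 = 8008
80+: 25749 * 0.967 + 19613 * 0.462 = 24899 + 9061 = 33960
Net migration: 20–39 − 300 → 1332
Population now: 0–19=2977, 20–39=1332, 40–59=14611, 60–79=8008, 80+=33960
Total: 76600 → 60888; change = -15712; percentage change = -20.5%

-20.5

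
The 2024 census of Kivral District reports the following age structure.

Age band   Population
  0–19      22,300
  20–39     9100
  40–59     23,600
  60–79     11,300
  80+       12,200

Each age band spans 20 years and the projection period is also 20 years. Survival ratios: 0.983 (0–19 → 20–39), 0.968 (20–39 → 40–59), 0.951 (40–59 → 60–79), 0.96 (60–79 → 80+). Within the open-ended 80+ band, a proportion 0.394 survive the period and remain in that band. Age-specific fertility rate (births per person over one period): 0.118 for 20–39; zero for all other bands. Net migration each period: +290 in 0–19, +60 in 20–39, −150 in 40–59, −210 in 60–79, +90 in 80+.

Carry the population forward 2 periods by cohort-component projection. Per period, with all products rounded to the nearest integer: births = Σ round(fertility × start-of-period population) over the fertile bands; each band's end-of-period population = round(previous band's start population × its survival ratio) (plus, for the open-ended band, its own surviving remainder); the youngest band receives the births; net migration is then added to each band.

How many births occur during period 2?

Let band 1 be 0–19 through band 5 = 80+.
Period 1.
Births: 9100 × 0.118 = 1074
Band 2: 22300 × 0.983 = 21921
Band 3: 9100 × 0.968 = 8809
Band 4: 23600 × 0.951 = 22444
Band 5: 11300 × 0.96 + 12200 × 0.394 = 10848 + 4807 = 15655
Net migration: Band 1 + 290 → 1364; Band 2 + 60 → 21981; Band 3 − 150 → 8659; Band 4 − 210 → 22234; Band 5 + 90 → 15745
→ [1364, 21981, 8659, 22234, 15745]
Period 2.
Births: 21981 × 0.118 = 2594
Band 2: 1364 × 0.983 = 1341
Band 3: 21981 × 0.968 = 21278
Band 4: 8659 × 0.951 = 8235
Band 5: 22234 × 0.96 + 15745 × 0.394 = 21345 + 6204 = 27549
Net migration: Band 1 + 290 → 2884; Band 2 + 60 → 1401; Band 3 − 150 → 21128; Band 4 − 210 → 8025; Band 5 + 90 → 27639
→ [2884, 1401, 21128, 8025, 27639]

2594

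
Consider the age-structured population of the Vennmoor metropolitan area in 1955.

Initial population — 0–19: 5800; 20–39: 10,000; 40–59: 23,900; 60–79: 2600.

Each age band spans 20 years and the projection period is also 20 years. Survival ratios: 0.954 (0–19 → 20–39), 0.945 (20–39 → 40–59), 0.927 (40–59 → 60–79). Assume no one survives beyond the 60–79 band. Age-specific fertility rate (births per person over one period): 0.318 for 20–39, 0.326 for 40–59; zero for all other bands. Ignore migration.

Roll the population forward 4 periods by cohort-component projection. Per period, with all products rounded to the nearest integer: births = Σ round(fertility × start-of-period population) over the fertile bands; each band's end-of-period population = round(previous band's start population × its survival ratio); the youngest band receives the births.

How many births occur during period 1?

After projecting period 1:
Births: 10000 × 0.318 = 3180 ; 23900 × 0.326 = 7791 ⇒ total 10971
20–39: 5800 × 0.954 = 5533
40–59: 10000 × 0.945 = 9450
60–79: 23900 × 0.927 = 22155
→ [10971, 5533, 9450, 22155]

10971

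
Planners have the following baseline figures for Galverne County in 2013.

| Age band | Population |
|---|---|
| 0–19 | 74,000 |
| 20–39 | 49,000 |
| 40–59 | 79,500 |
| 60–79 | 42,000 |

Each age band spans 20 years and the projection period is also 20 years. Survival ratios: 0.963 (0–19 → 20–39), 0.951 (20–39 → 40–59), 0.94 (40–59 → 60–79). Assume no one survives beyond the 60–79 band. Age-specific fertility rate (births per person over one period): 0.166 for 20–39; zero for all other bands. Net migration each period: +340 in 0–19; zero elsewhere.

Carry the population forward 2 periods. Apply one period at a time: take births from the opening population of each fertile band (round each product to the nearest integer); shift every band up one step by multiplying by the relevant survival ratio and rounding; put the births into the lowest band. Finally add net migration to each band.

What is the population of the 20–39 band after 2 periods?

8160

After projecting period 1:
Births: 49000 × 0.166 = 8134
20–39: 74000 × 0.963 = 71262
40–59: 49000 × 0.951 = 46599
60–79: 79500 × 0.94 = 74730
Net migration: 0–19 + 340 → 8474
→ [8474, 71262, 46599, 74730]
After projecting period 2:
Births: 71262 × 0.166 = 11829
20–39: 8474 × 0.963 = 8160
40–59: 71262 × 0.951 = 67770
60–79: 46599 × 0.94 = 43803
Net migration: 0–19 + 340 → 12169
→ [12169, 8160, 67770, 43803]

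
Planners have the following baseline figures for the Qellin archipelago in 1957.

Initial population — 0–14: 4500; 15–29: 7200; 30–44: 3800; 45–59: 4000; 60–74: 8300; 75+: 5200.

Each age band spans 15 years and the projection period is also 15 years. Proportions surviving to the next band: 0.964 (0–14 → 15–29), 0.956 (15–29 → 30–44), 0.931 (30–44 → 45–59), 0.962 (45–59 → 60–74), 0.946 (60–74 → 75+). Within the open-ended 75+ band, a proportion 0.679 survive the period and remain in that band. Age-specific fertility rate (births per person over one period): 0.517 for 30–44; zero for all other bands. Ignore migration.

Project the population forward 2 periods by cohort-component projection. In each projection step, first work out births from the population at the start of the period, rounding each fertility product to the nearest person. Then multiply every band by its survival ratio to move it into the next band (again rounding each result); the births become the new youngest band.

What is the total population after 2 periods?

30781

(Bands numbered youngest = 1 to oldest = 6.)
Period 1.
Births: 3800 * 0.517 = 1965
Band 2: 4500 * 0.964 = 4338
Band 3: 7200 * 0.956 = 6883
Band 4: 3800 * 0.931 = 3538
Band 5: 4000 * 0.962 = 3848
Band 6: 8300 * 0.946 + 5200 * 0.679 = 7852 + 3531 = 11383
Giving 1965 / 4338 / 6883 / 3538 / 3848 / 11383.
Period 2.
Births: 6883 * 0.517 = 3559
Band 2: 1965 * 0.964 = 1894
Band 3: 4338 * 0.956 = 4147
Band 4: 6883 * 0.931 = 6408
Band 5: 3538 * 0.962 = 3404
Band 6: 3848 * 0.946 + 11383 * 0.679 = 3640 + 7729 = 11369
Giving 3559 / 1894 / 4147 / 6408 / 3404 / 11369.
Total after period 2: 3559 + 1894 + 4147 + 6408 + 3404 + 11369 = 30781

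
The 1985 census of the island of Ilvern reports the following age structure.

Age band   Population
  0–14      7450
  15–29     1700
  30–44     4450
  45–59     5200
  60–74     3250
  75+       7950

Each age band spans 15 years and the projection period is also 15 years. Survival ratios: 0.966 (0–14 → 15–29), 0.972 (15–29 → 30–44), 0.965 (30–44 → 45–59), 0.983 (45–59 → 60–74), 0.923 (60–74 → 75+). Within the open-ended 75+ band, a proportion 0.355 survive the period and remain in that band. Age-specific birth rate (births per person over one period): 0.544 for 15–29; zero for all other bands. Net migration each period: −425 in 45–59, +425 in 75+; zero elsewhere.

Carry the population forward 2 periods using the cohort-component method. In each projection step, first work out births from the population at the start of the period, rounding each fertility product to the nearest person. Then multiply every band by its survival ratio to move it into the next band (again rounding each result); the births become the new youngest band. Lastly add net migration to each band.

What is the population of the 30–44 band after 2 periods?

[period 1]
Births: 1700 * 0.544 = 925
15–29: 7450 * 0.966 = 7197
30–44: 1700 * 0.972 = 1652
45–59: 4450 * 0.965 = 4294
60–74: 5200 * 0.983 = 5112
75+: 3250 * 0.923 + 7950 * 0.355 = 3000 + 2822 = 5822
Net migration: 45–59 − 425 → 3869; 75+ + 425 → 6247
→ [925, 7197, 1652, 3869, 5112, 6247]
[period 2]
Births: 7197 * 0.544 = 3915
15–29: 925 * 0.966 = 894
30–44: 7197 * 0.972 = 6995
45–59: 1652 * 0.965 = 1594
60–74: 3869 * 0.983 = 3803
75+: 5112 * 0.923 + 6247 * 0.355 = 4718 + 2218 = 6936
Net migration: 45–59 − 425 → 1169; 75+ + 425 → 7361
→ [3915, 894, 6995, 1169, 3803, 7361]

6995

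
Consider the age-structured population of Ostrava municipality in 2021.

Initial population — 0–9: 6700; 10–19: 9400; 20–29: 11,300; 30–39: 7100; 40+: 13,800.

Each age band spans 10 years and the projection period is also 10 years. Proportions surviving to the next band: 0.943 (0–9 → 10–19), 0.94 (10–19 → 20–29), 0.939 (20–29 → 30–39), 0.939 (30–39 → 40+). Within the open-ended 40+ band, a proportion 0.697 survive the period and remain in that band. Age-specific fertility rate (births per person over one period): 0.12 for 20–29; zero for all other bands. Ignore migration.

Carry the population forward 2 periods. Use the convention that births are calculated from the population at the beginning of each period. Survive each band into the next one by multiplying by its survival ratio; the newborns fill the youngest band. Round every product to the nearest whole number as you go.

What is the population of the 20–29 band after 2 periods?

Numbering the bands 1..5 from youngest to oldest:
Period 1:
Births: 11300 × 0.12 = 1356
Band 2: 6700 × 0.943 = 6318
Band 3: 9400 × 0.94 = 8836
Band 4: 11300 × 0.939 = 10611
Band 5: 7100 × 0.939 + 13800 × 0.697 = 6667 + 9619 = 16286
Population now: 0–9=1356, 10–19=6318, 20–29=8836, 30–39=10611, 40+=16286
Period 2:
Births: 8836 × 0.12 = 1060
Band 2: 1356 × 0.943 = 1279
Band 3: 6318 × 0.94 = 5939
Band 4: 8836 × 0.939 = 8297
Band 5: 10611 × 0.939 + 16286 × 0.697 = 9964 + 11351 = 21315
Population now: 0–9=1060, 10–19=1279, 20–29=5939, 30–39=8297, 40+=21315

5939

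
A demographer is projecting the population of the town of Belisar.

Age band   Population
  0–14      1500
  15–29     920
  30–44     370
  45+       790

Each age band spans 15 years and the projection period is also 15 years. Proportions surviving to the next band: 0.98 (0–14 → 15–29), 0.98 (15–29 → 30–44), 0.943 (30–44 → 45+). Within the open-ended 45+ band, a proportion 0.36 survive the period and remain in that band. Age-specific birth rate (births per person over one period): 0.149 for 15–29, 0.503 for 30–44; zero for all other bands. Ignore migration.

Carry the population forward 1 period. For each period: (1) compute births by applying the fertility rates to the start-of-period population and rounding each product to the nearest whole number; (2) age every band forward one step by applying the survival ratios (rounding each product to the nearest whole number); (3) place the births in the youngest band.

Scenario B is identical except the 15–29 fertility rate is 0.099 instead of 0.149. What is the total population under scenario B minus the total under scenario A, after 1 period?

-46

Period 1.
Births: 920 × 0.149 = 137  |  370 × 0.503 = 186 ⇒ total 323
15–29: 1500 × 0.98 = 1470
30–44: 920 × 0.98 = 902
45+: 370 × 0.943 + 790 × 0.36 = 349 + 284 = 633
End of period: [323, 1470, 902, 633]
Scenario A total after 1 period: 3328
Scenario B projection —
Period 1.
Births: 920 × 0.099 = 91  |  370 × 0.503 = 186 ⇒ total 277
15–29: 1500 × 0.98 = 1470
30–44: 920 × 0.98 = 902
45+: 370 × 0.943 + 790 × 0.36 = 349 + 284 = 633
End of period: [277, 1470, 902, 633]
Scenario B total after 1 period: 3282
Difference B − A = 3282 − 3328 = -46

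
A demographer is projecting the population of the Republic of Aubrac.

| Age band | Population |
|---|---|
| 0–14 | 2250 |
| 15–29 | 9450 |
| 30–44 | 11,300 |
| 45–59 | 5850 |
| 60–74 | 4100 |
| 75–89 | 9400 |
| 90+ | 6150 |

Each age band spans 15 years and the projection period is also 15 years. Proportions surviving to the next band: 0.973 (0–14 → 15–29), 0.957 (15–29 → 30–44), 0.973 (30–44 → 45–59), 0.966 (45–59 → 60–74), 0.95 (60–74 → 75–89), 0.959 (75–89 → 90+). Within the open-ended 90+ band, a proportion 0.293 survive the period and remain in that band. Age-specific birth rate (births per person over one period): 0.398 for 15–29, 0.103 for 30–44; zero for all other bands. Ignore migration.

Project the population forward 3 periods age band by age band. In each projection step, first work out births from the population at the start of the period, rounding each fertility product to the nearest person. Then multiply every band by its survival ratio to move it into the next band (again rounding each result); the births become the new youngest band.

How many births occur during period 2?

1803

[period 1]
Births: 9450 * 0.398 = 3761  |  11300 * 0.103 = 1164 ⇒ total 4925
15–29: 2250 * 0.973 = 2189
30–44: 9450 * 0.957 = 9044
45–59: 11300 * 0.973 = 10995
60–74: 5850 * 0.966 = 5651
75–89: 4100 * 0.95 = 3895
90+: 9400 * 0.959 + 6150 * 0.293 = 9015 + 1802 = 10817
Giving 4925 / 2189 / 9044 / 10995 / 5651 / 3895 / 10817.
[period 2]
Births: 2189 * 0.398 = 871  |  9044 * 0.103 = 932 ⇒ total 1803
15–29: 4925 * 0.973 = 4792
30–44: 2189 * 0.957 = 2095
45–59: 9044 * 0.973 = 8800
60–74: 10995 * 0.966 = 10621
75–89: 5651 * 0.95 = 5368
90+: 3895 * 0.959 + 10817 * 0.293 = 3735 + 3169 = 6904
Giving 1803 / 4792 / 2095 / 8800 / 10621 / 5368 / 6904.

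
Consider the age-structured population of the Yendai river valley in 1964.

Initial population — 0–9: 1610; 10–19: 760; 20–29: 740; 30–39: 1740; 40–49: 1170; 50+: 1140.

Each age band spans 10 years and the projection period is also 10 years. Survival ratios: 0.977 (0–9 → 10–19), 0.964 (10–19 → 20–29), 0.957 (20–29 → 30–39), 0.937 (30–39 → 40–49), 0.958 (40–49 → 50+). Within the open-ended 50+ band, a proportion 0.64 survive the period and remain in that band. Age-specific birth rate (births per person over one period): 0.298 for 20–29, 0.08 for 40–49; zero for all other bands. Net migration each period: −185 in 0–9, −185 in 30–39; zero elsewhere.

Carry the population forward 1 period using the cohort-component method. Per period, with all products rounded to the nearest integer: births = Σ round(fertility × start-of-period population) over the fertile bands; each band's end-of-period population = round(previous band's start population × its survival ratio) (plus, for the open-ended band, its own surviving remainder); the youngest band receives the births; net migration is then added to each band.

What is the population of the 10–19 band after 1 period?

1573

Numbering the groups 1..6 from youngest to oldest:
After projecting period 1:
Births: 740 * 0.298 = 221  |  1170 * 0.08 = 94 → 315
Group 2: 1610 * 0.977 = 1573
Group 3: 760 * 0.964 = 733
Group 4: 740 * 0.957 = 708
Group 5: 1740 * 0.937 = 1630
Group 6: 1170 * 0.958 + 1140 * 0.64 = 1121 + 730 = 1851
Net migration: Group 1 − 185 → 130; Group 4 − 185 → 523
End of period: [130, 1573, 733, 523, 1630, 1851]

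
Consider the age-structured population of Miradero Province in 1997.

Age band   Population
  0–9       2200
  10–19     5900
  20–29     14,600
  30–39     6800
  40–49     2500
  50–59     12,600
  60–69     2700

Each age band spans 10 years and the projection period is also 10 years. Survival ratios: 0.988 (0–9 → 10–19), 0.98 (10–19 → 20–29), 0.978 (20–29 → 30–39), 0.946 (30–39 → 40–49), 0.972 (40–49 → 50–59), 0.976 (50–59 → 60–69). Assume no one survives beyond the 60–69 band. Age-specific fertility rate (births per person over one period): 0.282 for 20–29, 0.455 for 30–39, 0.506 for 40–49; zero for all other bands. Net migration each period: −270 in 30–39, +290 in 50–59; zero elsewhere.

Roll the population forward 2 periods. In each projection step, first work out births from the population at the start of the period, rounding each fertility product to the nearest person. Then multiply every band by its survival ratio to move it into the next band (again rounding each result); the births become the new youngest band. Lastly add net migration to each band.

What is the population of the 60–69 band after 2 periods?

— Period 1 —
Births: 14600 * 0.282 = 4117 ; 6800 * 0.455 = 3094 ; 2500 * 0.506 = 1265 → 8476
10–19: 2200 * 0.988 = 2174
20–29: 5900 * 0.98 = 5782
30–39: 14600 * 0.978 = 14279
40–49: 6800 * 0.946 = 6433
50–59: 2500 * 0.972 = 2430
60–69: 12600 * 0.976 = 12298
Net migration: 30–39 − 270 → 14009; 50–59 + 290 → 2720
Giving 8476 / 2174 / 5782 / 14009 / 6433 / 2720 / 12298.
— Period 2 —
Births: 5782 * 0.282 = 1631 ; 14009 * 0.455 = 6374 ; 6433 * 0.506 = 3255 → 11260
10–19: 8476 * 0.988 = 8374
20–29: 2174 * 0.98 = 2131
30–39: 5782 * 0.978 = 5655
40–49: 14009 * 0.946 = 13253
50–59: 6433 * 0.972 = 6253
60–69: 2720 * 0.976 = 2655
Net migration: 30–39 − 270 → 5385; 50–59 + 290 → 6543
Giving 11260 / 8374 / 2131 / 5385 / 13253 / 6543 / 2655.

2655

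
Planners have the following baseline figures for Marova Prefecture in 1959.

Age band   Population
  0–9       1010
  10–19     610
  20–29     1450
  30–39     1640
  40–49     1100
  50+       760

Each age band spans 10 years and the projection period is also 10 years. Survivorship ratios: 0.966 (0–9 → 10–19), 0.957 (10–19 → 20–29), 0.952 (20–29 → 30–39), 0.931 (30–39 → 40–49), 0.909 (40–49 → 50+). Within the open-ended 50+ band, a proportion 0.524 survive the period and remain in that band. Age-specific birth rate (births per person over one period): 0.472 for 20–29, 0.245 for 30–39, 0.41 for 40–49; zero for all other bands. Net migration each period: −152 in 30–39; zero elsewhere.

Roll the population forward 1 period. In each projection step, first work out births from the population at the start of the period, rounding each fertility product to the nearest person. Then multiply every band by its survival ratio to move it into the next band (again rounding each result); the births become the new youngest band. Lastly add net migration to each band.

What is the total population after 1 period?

7250

After projecting period 1:
Births: 1450 * 0.472 = 684, 1640 * 0.245 = 402, 1100 * 0.41 = 451 → total 1537
10–19: 1010 * 0.966 = 976
20–29: 610 * 0.957 = 584
30–39: 1450 * 0.952 = 1380
40–49: 1640 * 0.931 = 1527
50+: 1100 * 0.909 + 760 * 0.524 = 1000 + 398 = 1398
Net migration: 30–39 − 152 → 1228
→ [1537, 976, 584, 1228, 1527, 1398]
Total after period 1: 1537 + 976 + 584 + 1228 + 1527 + 1398 = 7250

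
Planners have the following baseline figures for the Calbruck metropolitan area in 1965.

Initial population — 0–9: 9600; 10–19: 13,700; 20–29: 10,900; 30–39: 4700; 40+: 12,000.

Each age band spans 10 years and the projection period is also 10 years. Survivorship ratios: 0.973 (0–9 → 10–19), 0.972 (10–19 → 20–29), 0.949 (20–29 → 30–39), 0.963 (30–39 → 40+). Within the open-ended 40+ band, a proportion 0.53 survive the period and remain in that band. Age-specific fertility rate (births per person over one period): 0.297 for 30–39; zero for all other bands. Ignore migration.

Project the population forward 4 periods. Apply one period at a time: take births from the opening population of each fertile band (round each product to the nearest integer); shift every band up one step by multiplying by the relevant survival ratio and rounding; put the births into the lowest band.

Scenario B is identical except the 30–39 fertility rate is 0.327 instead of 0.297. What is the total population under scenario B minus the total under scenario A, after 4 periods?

1047

Call the groups 1 to 5, youngest first.
[period 1]
Births: 4700 × 0.297 = 1396
Group 2: 9600 × 0.973 = 9341
Group 3: 13700 × 0.972 = 13316
Group 4: 10900 × 0.949 = 10344
Group 5: 4700 × 0.963 + 12000 × 0.53 = 4526 + 6360 = 10886
→ [1396, 9341, 13316, 10344, 10886]
[period 2]
Births: 10344 × 0.297 = 3072
Group 2: 1396 × 0.973 = 1358
Group 3: 9341 × 0.972 = 9079
Group 4: 13316 × 0.949 = 12637
Group 5: 10344 × 0.963 + 10886 × 0.53 = 9961 + 5770 = 15731
→ [3072, 1358, 9079, 12637, 15731]
[period 3]
Births: 12637 × 0.297 = 3753
Group 2: 3072 × 0.973 = 2989
Group 3: 1358 × 0.972 = 1320
Group 4: 9079 × 0.949 = 8616
Group 5: 12637 × 0.963 + 15731 × 0.53 = 12169 + 8337 = 20506
→ [3753, 2989, 1320, 8616, 20506]
[period 4]
Births: 8616 × 0.297 = 2559
Group 2: 3753 × 0.973 = 3652
Group 3: 2989 × 0.972 = 2905
Group 4: 1320 × 0.949 = 1253
Group 5: 8616 × 0.963 + 20506 × 0.53 = 8297 + 10868 = 19165
→ [2559, 3652, 2905, 1253, 19165]
Scenario A total after 4 periods: 29534
Scenario B projection —
[period 1]
Births: 4700 × 0.327 = 1537
Group 2: 9600 × 0.973 = 9341
Group 3: 13700 × 0.972 = 13316
Group 4: 10900 × 0.949 = 10344
Group 5: 4700 × 0.963 + 12000 × 0.53 = 4526 + 6360 = 10886
→ [1537, 9341, 13316, 10344, 10886]
[period 2]
Births: 10344 × 0.327 = 3382
Group 2: 1537 × 0.973 = 1496
Group 3: 9341 × 0.972 = 9079
Group 4: 13316 × 0.949 = 12637
Group 5: 10344 × 0.963 + 10886 × 0.53 = 9961 + 5770 = 15731
→ [3382, 1496, 9079, 12637, 15731]
[period 3]
Births: 12637 × 0.327 = 4132
Group 2: 3382 × 0.973 = 3291
Group 3: 1496 × 0.972 = 1454
Group 4: 9079 × 0.949 = 8616
Group 5: 12637 × 0.963 + 15731 × 0.53 = 12169 + 8337 = 20506
→ [4132, 3291, 1454, 8616, 20506]
[period 4]
Births: 8616 × 0.327 = 2817
Group 2: 4132 × 0.973 = 4020
Group 3: 3291 × 0.972 = 3199
Group 4: 1454 × 0.949 = 1380
Group 5: 8616 × 0.963 + 20506 × 0.53 = 8297 + 10868 = 19165
→ [2817, 4020, 3199, 1380, 19165]
Scenario B total after 4 periods: 30581
Difference B − A = 30581 − 29534 = 1047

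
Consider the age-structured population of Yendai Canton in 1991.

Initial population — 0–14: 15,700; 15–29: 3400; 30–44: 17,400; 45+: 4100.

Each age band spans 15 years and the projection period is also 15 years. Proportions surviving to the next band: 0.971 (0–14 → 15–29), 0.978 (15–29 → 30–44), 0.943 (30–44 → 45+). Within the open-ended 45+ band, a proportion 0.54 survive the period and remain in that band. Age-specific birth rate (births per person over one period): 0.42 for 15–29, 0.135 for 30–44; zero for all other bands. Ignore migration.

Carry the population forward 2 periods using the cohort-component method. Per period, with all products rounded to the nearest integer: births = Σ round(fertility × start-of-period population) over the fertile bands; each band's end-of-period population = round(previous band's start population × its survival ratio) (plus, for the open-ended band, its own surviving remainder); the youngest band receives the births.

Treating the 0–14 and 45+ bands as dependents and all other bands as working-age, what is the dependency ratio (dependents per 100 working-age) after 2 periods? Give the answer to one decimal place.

— Period 1 —
Births: 3400 × 0.42 = 1428  |  17400 × 0.135 = 2349 → 3777
15–29: 15700 × 0.971 = 15245
30–44: 3400 × 0.978 = 3325
45+: 17400 × 0.943 + 4100 × 0.54 = 16408 + 2214 = 18622
→ [3777, 15245, 3325, 18622]
— Period 2 —
Births: 15245 × 0.42 = 6403  |  3325 × 0.135 = 449 → 6852
15–29: 3777 × 0.971 = 3667
30–44: 15245 × 0.978 = 14910
45+: 3325 × 0.943 + 18622 × 0.54 = 3135 + 10056 = 13191
→ [6852, 3667, 14910, 13191]
Dependents (band 0–14 + band 45+) = 6852 + 13191 = 20043; working-age = 18577; ratio = 20043/18577 × 100 = 107.9

107.9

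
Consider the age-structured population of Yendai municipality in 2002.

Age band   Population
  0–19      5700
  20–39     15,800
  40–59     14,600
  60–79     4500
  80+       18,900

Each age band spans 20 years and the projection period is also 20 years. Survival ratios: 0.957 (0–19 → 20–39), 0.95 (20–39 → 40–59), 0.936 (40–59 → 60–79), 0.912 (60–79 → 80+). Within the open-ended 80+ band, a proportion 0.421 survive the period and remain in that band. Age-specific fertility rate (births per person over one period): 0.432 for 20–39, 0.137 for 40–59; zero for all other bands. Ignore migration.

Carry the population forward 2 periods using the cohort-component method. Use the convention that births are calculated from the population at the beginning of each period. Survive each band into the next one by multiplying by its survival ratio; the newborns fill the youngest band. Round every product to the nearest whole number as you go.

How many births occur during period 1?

8826

After projecting period 1:
Births: 15800 × 0.432 = 6826 ; 14600 × 0.137 = 2000 — total 8826
20–39: 5700 × 0.957 = 5455
40–59: 15800 × 0.95 = 15010
60–79: 14600 × 0.936 = 13666
80+: 4500 × 0.912 + 18900 × 0.421 = 4104 + 7957 = 12061
Giving 8826 / 5455 / 15010 / 13666 / 12061.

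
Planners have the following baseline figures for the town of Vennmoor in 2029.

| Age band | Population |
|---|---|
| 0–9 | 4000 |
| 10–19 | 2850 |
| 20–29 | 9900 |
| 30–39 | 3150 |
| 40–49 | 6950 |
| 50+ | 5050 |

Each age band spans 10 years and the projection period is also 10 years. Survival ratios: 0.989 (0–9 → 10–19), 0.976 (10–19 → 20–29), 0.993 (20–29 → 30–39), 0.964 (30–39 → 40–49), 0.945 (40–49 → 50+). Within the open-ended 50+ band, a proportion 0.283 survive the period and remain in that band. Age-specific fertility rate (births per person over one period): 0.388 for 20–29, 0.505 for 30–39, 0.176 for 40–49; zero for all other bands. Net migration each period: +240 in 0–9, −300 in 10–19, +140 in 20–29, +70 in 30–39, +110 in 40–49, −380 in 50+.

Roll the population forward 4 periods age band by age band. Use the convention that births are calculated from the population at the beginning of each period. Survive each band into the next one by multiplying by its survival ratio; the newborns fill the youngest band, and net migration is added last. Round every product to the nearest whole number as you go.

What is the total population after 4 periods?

31782

Call the bands 1 to 6, youngest first.
— Period 1 —
Births: 9900 × 0.388 = 3841, 3150 × 0.505 = 1591, 6950 × 0.176 = 1223 ⇒ total 6655
Band 2: 4000 × 0.989 = 3956
Band 3: 2850 × 0.976 = 2782
Band 4: 9900 × 0.993 = 9831
Band 5: 3150 × 0.964 = 3037
Band 6: 6950 × 0.945 + 5050 × 0.283 = 6568 + 1429 = 7997
Net migration: Band 1 + 240 → 6895; Band 2 − 300 → 3656; Band 3 + 140 → 2922; Band 4 + 70 → 9901; Band 5 + 110 → 3147; Band 6 − 380 → 7617
Population now: 0–9=6895, 10–19=3656, 20–29=2922, 30–39=9901, 40–49=3147, 50+=7617
— Period 2 —
Births: 2922 × 0.388 = 1134, 9901 × 0.505 = 5000, 3147 × 0.176 = 554 ⇒ total 6688
Band 2: 6895 × 0.989 = 6819
Band 3: 3656 × 0.976 = 3568
Band 4: 2922 × 0.993 = 2902
Band 5: 9901 × 0.964 = 9545
Band 6: 3147 × 0.945 + 7617 × 0.283 = 2974 + 2156 = 5130
Net migration: Band 1 + 240 → 6928; Band 2 − 300 → 6519; Band 3 + 140 → 3708; Band 4 + 70 → 2972; Band 5 + 110 → 9655; Band 6 − 380 → 4750
Population now: 0–9=6928, 10–19=6519, 20–29=3708, 30–39=2972, 40–49=9655, 50+=4750
— Period 3 —
Births: 3708 × 0.388 = 1439, 2972 × 0.505 = 1501, 9655 × 0.176 = 1699 ⇒ total 4639
Band 2: 6928 × 0.989 = 6852
Band 3: 6519 × 0.976 = 6363
Band 4: 3708 × 0.993 = 3682
Band 5: 2972 × 0.964 = 2865
Band 6: 9655 × 0.945 + 4750 × 0.283 = 9124 + 1344 = 10468
Net migration: Band 1 + 240 → 4879; Band 2 − 300 → 6552; Band 3 + 140 → 6503; Band 4 + 70 → 3752; Band 5 + 110 → 2975; Band 6 − 380 → 10088
Population now: 0–9=4879, 10–19=6552, 20–29=6503, 30–39=3752, 40–49=2975, 50+=10088
— Period 4 —
Births: 6503 × 0.388 = 2523, 3752 × 0.505 = 1895, 2975 × 0.176 = 524 ⇒ total 4942
Band 2: 4879 × 0.989 = 4825
Band 3: 6552 × 0.976 = 6395
Band 4: 6503 × 0.993 = 6457
Band 5: 3752 × 0.964 = 3617
Band 6: 2975 × 0.945 + 10088 × 0.283 = 2811 + 2855 = 5666
Net migration: Band 1 + 240 → 5182; Band 2 − 300 → 4525; Band 3 + 140 → 6535; Band 4 + 70 → 6527; Band 5 + 110 → 3727; Band 6 − 380 → 5286
Population now: 0–9=5182, 10–19=4525, 20–29=6535, 30–39=6527, 40–49=3727, 50+=5286
Total after period 4: 5182 + 4525 + 6535 + 6527 + 3727 + 5286 = 31782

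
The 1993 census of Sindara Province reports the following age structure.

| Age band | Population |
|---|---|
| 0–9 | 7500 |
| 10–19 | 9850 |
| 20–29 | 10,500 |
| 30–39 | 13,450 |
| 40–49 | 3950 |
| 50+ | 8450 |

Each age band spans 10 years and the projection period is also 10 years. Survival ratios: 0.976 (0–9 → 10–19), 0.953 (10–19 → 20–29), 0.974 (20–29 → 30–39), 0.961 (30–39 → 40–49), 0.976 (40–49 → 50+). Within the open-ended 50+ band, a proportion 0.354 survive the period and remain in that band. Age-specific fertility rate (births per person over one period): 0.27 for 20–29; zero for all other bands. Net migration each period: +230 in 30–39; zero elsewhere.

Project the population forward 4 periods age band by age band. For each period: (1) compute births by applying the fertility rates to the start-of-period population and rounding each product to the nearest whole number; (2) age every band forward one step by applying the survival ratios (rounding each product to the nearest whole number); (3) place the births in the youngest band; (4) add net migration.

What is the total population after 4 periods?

Numbering the groups 1..6 from youngest to oldest:
Period 1.
Births: 10500 × 0.27 = 2835
Group 2: 7500 × 0.976 = 7320
Group 3: 9850 × 0.953 = 9387
Group 4: 10500 × 0.974 = 10227
Group 5: 13450 × 0.961 = 12925
Group 6: 3950 × 0.976 + 8450 × 0.354 = 3855 + 2991 = 6846
Net migration: Group 4 + 230 → 10457
End of period: [2835, 7320, 9387, 10457, 12925, 6846]
Period 2.
Births: 9387 × 0.27 = 2534
Group 2: 2835 × 0.976 = 2767
Group 3: 7320 × 0.953 = 6976
Group 4: 9387 × 0.974 = 9143
Group 5: 10457 × 0.961 = 10049
Group 6: 12925 × 0.976 + 6846 × 0.354 = 12615 + 2423 = 15038
Net migration: Group 4 + 230 → 9373
End of period: [2534, 2767, 6976, 9373, 10049, 15038]
Period 3.
Births: 6976 × 0.27 = 1884
Group 2: 2534 × 0.976 = 2473
Group 3: 2767 × 0.953 = 2637
Group 4: 6976 × 0.974 = 6795
Group 5: 9373 × 0.961 = 9007
Group 6: 10049 × 0.976 + 15038 × 0.354 = 9808 + 5323 = 15131
Net migration: Group 4 + 230 → 7025
End of period: [1884, 2473, 2637, 7025, 9007, 15131]
Period 4.
Births: 2637 × 0.27 = 712
Group 2: 1884 × 0.976 = 1839
Group 3: 2473 × 0.953 = 2357
Group 4: 2637 × 0.974 = 2568
Group 5: 7025 × 0.961 = 6751
Group 6: 9007 × 0.976 + 15131 × 0.354 = 8791 + 5356 = 14147
Net migration: Group 4 + 230 → 2798
End of period: [712, 1839, 2357, 2798, 6751, 14147]
Total after period 4: 712 + 1839 + 2357 + 2798 + 6751 + 14147 = 28604

28604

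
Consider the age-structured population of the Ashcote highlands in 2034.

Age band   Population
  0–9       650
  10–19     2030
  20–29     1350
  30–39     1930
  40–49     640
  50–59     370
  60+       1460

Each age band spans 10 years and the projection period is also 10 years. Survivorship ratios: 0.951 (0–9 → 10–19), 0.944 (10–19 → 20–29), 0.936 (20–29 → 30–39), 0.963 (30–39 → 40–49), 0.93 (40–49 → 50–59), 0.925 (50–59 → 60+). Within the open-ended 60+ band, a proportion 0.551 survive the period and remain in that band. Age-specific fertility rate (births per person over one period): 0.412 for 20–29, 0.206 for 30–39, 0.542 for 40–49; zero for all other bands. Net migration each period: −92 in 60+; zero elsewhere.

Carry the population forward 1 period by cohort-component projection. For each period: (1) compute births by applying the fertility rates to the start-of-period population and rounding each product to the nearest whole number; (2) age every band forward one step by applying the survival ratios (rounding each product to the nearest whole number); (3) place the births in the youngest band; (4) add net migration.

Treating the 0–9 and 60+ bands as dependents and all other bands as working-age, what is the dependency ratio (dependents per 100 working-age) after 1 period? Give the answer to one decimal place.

37.7

After projecting period 1:
Births: 1350 × 0.412 = 556 ; 1930 × 0.206 = 398 ; 640 × 0.542 = 347 — total 1301
10–19: 650 × 0.951 = 618
20–29: 2030 × 0.944 = 1916
30–39: 1350 × 0.936 = 1264
40–49: 1930 × 0.963 = 1859
50–59: 640 × 0.93 = 595
60+: 370 × 0.925 + 1460 × 0.551 = 342 + 804 = 1146
Net migration: 60+ − 92 → 1054
Giving 1301 / 618 / 1916 / 1264 / 1859 / 595 / 1054.
Dependents (band 0–9 + band 60+) = 1301 + 1054 = 2355; working-age = 6252; ratio = 2355/6252 × 100 = 37.7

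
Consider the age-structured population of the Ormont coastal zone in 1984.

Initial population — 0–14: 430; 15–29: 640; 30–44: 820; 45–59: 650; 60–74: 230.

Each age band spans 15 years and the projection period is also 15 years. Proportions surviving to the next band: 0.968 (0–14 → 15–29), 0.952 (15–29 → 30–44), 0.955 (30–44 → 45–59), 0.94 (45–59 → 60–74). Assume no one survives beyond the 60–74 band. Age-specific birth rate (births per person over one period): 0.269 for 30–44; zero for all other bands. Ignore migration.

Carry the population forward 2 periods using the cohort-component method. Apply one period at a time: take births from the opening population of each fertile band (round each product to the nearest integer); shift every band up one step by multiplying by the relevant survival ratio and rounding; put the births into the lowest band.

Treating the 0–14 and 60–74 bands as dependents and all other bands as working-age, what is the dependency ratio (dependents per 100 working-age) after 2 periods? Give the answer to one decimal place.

75.5

Call the bands 1 to 5, youngest first.
After projecting period 1:
Births: 820 × 0.269 = 221
Band 2: 430 × 0.968 = 416
Band 3: 640 × 0.952 = 609
Band 4: 820 × 0.955 = 783
Band 5: 650 × 0.94 = 611
Giving 221 / 416 / 609 / 783 / 611.
After projecting period 2:
Births: 609 × 0.269 = 164
Band 2: 221 × 0.968 = 214
Band 3: 416 × 0.952 = 396
Band 4: 609 × 0.955 = 582
Band 5: 783 × 0.94 = 736
Giving 164 / 214 / 396 / 582 / 736.
Dependents (band 0–14 + band 60–74) = 164 + 736 = 900; working-age = 1192; ratio = 900/1192 × 100 = 75.5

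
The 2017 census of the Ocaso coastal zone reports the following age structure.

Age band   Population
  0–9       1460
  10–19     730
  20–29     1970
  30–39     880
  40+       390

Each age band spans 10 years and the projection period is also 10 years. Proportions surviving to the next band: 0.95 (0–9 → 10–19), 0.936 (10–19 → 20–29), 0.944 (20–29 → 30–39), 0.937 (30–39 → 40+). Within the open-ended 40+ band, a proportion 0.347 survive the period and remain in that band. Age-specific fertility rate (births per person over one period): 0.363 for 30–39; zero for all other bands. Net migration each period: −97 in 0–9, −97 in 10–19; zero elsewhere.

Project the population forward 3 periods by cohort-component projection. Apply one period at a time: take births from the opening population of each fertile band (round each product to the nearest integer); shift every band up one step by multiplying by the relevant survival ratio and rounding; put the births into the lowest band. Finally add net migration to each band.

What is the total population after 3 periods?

3159

Numbering the bands 1..5 from youngest to oldest:
[period 1]
Births: 880 * 0.363 = 319
Band 2: 1460 * 0.95 = 1387
Band 3: 730 * 0.936 = 683
Band 4: 1970 * 0.944 = 1860
Band 5: 880 * 0.937 + 390 * 0.347 = 825 + 135 = 960
Net migration: Band 1 − 97 → 222; Band 2 − 97 → 1290
Population now: 0–9=222, 10–19=1290, 20–29=683, 30–39=1860, 40+=960
[period 2]
Births: 1860 * 0.363 = 675
Band 2: 222 * 0.95 = 211
Band 3: 1290 * 0.936 = 1207
Band 4: 683 * 0.944 = 645
Band 5: 1860 * 0.937 + 960 * 0.347 = 1743 + 333 = 2076
Net migration: Band 1 − 97 → 578; Band 2 − 97 → 114
Population now: 0–9=578, 10–19=114, 20–29=1207, 30–39=645, 40+=2076
[period 3]
Births: 645 * 0.363 = 234
Band 2: 578 * 0.95 = 549
Band 3: 114 * 0.936 = 107
Band 4: 1207 * 0.944 = 1139
Band 5: 645 * 0.937 + 2076 * 0.347 = 604 + 720 = 1324
Net migration: Band 1 − 97 → 137; Band 2 − 97 → 452
Population now: 0–9=137, 10–19=452, 20–29=107, 30–39=1139, 40+=1324
Total after period 3: 137 + 452 + 107 + 1139 + 1324 = 3159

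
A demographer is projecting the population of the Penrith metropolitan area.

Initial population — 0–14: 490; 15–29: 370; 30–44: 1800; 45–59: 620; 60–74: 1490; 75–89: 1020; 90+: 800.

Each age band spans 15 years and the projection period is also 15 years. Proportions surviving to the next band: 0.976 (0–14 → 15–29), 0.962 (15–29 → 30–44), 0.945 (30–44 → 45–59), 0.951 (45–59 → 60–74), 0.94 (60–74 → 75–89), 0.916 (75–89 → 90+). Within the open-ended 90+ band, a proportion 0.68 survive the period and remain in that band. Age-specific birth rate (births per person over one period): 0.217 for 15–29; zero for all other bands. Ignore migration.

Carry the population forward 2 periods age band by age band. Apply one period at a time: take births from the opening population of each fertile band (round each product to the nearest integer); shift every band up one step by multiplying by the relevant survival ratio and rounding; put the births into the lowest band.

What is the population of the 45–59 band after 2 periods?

Call the bands 1 to 7, youngest first.
— Period 1 —
Births: 370 * 0.217 = 80
Band 2: 490 * 0.976 = 478
Band 3: 370 * 0.962 = 356
Band 4: 1800 * 0.945 = 1701
Band 5: 620 * 0.951 = 590
Band 6: 1490 * 0.94 = 1401
Band 7: 1020 * 0.916 + 800 * 0.68 = 934 + 544 = 1478
Population now: 0–14=80, 15–29=478, 30–44=356, 45–59=1701, 60–74=590, 75–89=1401, 90+=1478
— Period 2 —
Births: 478 * 0.217 = 104
Band 2: 80 * 0.976 = 78
Band 3: 478 * 0.962 = 460
Band 4: 356 * 0.945 = 336
Band 5: 1701 * 0.951 = 1618
Band 6: 590 * 0.94 = 555
Band 7: 1401 * 0.916 + 1478 * 0.68 = 1283 + 1005 = 2288
Population now: 0–14=104, 15–29=78, 30–44=460, 45–59=336, 60–74=1618, 75–89=555, 90+=2288

336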